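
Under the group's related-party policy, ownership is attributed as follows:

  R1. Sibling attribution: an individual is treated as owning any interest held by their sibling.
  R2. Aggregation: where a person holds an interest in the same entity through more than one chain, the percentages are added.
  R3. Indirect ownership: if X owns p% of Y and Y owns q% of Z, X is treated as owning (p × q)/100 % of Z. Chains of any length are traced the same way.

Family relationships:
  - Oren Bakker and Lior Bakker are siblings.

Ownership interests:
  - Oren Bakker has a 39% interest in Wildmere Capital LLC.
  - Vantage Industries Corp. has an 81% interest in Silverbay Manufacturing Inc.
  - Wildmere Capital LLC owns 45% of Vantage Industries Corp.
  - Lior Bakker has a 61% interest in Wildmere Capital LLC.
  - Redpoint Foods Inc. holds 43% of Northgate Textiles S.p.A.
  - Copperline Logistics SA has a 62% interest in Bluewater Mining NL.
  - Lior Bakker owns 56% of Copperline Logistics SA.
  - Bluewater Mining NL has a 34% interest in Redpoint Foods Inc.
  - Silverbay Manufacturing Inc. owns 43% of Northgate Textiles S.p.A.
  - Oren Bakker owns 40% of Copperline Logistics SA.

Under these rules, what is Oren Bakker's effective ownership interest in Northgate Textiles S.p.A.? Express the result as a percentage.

24.375324%

By sibling attribution (R1), Oren Bakker is treated as also owning Lior Bakker's interest in Wildmere Capital LLC, giving 39% + 61% = 100%.
By sibling attribution (R1), Oren Bakker is treated as also owning Lior Bakker's interest in Copperline Logistics SA, giving 40% + 56% = 96%.
Chain via Wildmere Capital LLC → Vantage Industries Corp. → Silverbay Manufacturing Inc. (R3): 100% × 45% × 81% × 43% = 15.6735% of Northgate Textiles S.p.A.
Chain via Copperline Logistics SA → Bluewater Mining NL → Redpoint Foods Inc. (R3): 96% × 62% × 34% × 43% = 8.701824% of Northgate Textiles S.p.A.
Aggregating (R2): 15.6735% + 8.701824% = 24.375324%.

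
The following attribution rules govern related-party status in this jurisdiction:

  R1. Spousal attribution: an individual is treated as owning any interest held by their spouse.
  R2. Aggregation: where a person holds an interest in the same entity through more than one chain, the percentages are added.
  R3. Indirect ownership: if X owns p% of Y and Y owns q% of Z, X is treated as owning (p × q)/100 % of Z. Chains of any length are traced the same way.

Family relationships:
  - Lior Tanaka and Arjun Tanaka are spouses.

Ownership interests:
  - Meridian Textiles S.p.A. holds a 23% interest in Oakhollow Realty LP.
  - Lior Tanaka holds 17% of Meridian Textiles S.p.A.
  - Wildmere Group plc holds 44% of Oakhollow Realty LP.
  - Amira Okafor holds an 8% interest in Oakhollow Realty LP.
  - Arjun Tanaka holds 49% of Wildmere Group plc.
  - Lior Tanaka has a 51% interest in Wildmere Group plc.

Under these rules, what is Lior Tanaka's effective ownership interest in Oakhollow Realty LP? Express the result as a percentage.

By spousal attribution (R1), Lior Tanaka is treated as also owning Arjun Tanaka's interest in Wildmere Group plc, giving 51% + 49% = 100%.
Chain via Meridian Textiles S.p.A. (R3): 17% × 23% = 3.91% of Oakhollow Realty LP.
Chain via Wildmere Group plc (R3): 100% × 44% = 44% of Oakhollow Realty LP.
Aggregating (R2): 3.91% + 44% = 47.91%.

47.91%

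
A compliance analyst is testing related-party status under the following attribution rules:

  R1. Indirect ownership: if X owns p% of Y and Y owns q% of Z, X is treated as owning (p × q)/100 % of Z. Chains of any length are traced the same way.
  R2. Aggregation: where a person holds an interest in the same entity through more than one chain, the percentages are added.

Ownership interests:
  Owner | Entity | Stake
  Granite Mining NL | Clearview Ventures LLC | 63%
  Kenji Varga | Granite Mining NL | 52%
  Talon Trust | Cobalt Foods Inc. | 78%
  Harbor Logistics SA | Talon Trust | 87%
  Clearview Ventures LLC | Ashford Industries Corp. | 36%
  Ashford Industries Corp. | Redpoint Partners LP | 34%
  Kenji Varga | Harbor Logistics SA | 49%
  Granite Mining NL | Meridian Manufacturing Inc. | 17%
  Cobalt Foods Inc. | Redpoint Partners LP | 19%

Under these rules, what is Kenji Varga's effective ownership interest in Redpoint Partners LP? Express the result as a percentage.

Chain via Harbor Logistics SA → Talon Trust → Cobalt Foods Inc. (R1): 49% × 87% × 78% × 19% = 6.317766% of Redpoint Partners LP.
Chain via Granite Mining NL → Clearview Ventures LLC → Ashford Industries Corp. (R1): 52% × 63% × 36% × 34% = 4.009824% of Redpoint Partners LP.
Aggregating (R2): 6.317766% + 4.009824% = 10.32759%.

10.32759%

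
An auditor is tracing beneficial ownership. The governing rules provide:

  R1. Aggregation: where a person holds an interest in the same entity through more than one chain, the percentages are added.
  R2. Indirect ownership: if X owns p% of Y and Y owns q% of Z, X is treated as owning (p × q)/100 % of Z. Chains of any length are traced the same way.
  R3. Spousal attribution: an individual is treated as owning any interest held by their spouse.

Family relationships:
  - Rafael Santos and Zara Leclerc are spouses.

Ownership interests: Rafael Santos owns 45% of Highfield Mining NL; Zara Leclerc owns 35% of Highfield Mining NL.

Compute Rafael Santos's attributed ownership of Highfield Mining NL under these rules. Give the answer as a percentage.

80%

By spousal attribution (R3), Rafael Santos is treated as also owning Zara Leclerc's interest in Highfield Mining NL, giving 45% + 35% = 80%.
Direct interest in Highfield Mining NL: 80%.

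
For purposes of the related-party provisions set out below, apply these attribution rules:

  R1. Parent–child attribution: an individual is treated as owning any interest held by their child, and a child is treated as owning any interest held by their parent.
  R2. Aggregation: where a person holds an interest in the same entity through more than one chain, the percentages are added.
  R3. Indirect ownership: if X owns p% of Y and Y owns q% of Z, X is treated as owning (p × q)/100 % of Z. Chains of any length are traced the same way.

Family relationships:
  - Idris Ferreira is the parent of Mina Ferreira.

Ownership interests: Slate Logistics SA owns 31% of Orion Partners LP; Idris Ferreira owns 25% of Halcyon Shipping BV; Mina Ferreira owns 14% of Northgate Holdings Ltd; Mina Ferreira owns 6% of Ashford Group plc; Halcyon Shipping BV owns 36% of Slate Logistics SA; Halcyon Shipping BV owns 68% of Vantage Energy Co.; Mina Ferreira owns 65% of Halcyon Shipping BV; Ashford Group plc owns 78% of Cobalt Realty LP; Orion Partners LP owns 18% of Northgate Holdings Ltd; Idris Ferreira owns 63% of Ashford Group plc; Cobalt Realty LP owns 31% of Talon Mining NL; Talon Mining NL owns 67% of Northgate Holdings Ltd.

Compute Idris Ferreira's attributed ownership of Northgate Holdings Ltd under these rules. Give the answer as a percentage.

26.986334%

By parent–child attribution (R1), Idris Ferreira is treated as also owning Mina Ferreira's interest in Ashford Group plc, giving 63% + 6% = 69%.
By parent–child attribution (R1), Idris Ferreira is treated as also owning Mina Ferreira's interest in Halcyon Shipping BV, giving 25% + 65% = 90%.
By parent–child attribution (R1), Idris Ferreira is treated as owning Mina Ferreira's 14% interest in Northgate Holdings Ltd.
Chain via Ashford Group plc → Cobalt Realty LP → Talon Mining NL (R3): 69% × 78% × 31% × 67% = 11.178414% of Northgate Holdings Ltd.
Chain via Halcyon Shipping BV → Slate Logistics SA → Orion Partners LP (R3): 90% × 36% × 31% × 18% = 1.80792% of Northgate Holdings Ltd.
Direct interest in Northgate Holdings Ltd: 14%.
Aggregating (R2): 11.178414% + 1.80792% + 14% = 26.986334%.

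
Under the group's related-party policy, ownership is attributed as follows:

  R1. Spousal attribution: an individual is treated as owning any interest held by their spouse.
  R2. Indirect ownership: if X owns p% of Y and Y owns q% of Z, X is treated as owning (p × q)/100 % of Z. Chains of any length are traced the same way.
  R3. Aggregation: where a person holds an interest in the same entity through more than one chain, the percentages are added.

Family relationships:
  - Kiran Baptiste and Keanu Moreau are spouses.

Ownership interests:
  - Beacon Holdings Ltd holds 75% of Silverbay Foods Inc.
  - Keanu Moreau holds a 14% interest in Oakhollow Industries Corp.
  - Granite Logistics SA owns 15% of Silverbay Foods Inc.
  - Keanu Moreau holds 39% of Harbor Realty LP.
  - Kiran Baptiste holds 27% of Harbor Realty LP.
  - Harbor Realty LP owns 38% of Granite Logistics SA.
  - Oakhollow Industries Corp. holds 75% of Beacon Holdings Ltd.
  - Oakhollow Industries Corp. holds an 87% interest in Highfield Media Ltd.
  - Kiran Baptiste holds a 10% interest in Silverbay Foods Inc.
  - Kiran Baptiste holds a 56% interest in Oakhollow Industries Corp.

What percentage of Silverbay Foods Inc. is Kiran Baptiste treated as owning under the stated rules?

53.137%

By spousal attribution (R1), Kiran Baptiste is treated as also owning Keanu Moreau's interest in Harbor Realty LP, giving 27% + 39% = 66%.
By spousal attribution (R1), Kiran Baptiste is treated as also owning Keanu Moreau's interest in Oakhollow Industries Corp, giving 56% + 14% = 70%.
Chain via Harbor Realty LP → Granite Logistics SA (R2): 66% × 38% × 15% = 3.762% of Silverbay Foods Inc.
Chain via Oakhollow Industries Corp. → Beacon Holdings Ltd (R2): 70% × 75% × 75% = 39.375% of Silverbay Foods Inc.
Direct interest in Silverbay Foods Inc: 10%.
Aggregating (R3): 3.762% + 39.375% + 10% = 53.137%.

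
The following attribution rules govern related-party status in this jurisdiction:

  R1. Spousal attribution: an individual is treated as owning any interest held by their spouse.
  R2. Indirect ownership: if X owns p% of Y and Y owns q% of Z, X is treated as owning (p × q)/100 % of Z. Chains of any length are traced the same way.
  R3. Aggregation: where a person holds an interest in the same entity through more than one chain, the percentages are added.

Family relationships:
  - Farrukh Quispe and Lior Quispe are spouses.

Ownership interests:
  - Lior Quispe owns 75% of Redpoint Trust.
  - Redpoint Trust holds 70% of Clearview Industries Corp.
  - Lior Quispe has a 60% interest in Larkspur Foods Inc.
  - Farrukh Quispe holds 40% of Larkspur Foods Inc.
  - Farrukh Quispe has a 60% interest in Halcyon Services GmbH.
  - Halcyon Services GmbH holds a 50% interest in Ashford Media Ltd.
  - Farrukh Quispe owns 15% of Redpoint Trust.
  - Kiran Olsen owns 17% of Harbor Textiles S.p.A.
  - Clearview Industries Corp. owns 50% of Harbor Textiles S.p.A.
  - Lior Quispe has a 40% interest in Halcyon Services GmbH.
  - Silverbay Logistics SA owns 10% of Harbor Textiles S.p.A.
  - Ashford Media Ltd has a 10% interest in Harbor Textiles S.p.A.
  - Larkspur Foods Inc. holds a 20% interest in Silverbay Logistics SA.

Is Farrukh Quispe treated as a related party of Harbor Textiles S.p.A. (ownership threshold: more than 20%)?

By spousal attribution (R1), Farrukh Quispe is treated as also owning Lior Quispe's interest in Larkspur Foods Inc, giving 40% + 60% = 100%.
By spousal attribution (R1), Farrukh Quispe is treated as also owning Lior Quispe's interest in Halcyon Services GmbH, giving 60% + 40% = 100%.
By spousal attribution (R1), Farrukh Quispe is treated as also owning Lior Quispe's interest in Redpoint Trust, giving 15% + 75% = 90%.
Chain via Larkspur Foods Inc. → Silverbay Logistics SA (R2): 100% × 20% × 10% = 2% of Harbor Textiles S.p.A.
Chain via Halcyon Services GmbH → Ashford Media Ltd (R2): 100% × 50% × 10% = 5% of Harbor Textiles S.p.A.
Chain via Redpoint Trust → Clearview Industries Corp. (R2): 90% × 70% × 50% = 31.5% of Harbor Textiles S.p.A.
Aggregating (R3): 2% + 5% + 31.5% = 38.5%.
38.5% exceeds the 20% threshold, so Farrukh is a related party to Harbor Textiles S.p.A.

Yes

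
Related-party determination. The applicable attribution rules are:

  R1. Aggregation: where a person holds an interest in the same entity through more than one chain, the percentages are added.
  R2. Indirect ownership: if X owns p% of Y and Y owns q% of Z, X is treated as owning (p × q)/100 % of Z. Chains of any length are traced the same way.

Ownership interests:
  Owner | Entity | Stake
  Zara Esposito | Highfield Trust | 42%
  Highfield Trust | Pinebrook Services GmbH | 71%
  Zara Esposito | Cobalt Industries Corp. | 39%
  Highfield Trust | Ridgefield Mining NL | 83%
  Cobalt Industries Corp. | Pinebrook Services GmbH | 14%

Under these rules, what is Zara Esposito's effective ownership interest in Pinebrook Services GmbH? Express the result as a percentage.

35.28%

Chain via Cobalt Industries Corp. (R2): 39% × 14% = 5.46% of Pinebrook Services GmbH.
Chain via Highfield Trust (R2): 42% × 71% = 29.82% of Pinebrook Services GmbH.
Aggregating (R1): 5.46% + 29.82% = 35.28%.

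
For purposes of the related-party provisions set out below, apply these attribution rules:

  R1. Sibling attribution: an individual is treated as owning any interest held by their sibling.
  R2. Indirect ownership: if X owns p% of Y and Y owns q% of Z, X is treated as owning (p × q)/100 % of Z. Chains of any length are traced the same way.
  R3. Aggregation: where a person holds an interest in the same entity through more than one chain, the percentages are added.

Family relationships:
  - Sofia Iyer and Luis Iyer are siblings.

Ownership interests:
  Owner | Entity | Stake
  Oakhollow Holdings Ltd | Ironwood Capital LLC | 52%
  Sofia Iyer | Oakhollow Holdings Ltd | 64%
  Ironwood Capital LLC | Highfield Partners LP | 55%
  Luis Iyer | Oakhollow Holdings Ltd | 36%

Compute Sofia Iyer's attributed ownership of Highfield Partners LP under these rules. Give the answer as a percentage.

By sibling attribution (R1), Sofia Iyer is treated as also owning Luis Iyer's interest in Oakhollow Holdings Ltd, giving 64% + 36% = 100%.
Chain via Oakhollow Holdings Ltd → Ironwood Capital LLC (R2): 100% × 52% × 55% = 28.6% of Highfield Partners LP.

28.6%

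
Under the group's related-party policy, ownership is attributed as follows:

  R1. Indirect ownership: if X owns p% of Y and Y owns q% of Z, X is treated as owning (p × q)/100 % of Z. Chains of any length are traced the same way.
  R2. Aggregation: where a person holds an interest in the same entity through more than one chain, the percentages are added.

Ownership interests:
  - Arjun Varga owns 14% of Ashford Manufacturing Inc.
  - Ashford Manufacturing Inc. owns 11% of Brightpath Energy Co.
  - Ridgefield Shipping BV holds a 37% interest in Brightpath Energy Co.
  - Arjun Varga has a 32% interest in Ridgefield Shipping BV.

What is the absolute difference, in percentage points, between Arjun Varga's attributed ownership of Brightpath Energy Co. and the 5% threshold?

8.38

Chain via Ridgefield Shipping BV (R1): 32% × 37% = 11.84% of Brightpath Energy Co.
Chain via Ashford Manufacturing Inc. (R1): 14% × 11% = 1.54% of Brightpath Energy Co.
Aggregating (R2): 11.84% + 1.54% = 13.38%.
13.38% exceeds the 5% threshold by 8.38 percentage points.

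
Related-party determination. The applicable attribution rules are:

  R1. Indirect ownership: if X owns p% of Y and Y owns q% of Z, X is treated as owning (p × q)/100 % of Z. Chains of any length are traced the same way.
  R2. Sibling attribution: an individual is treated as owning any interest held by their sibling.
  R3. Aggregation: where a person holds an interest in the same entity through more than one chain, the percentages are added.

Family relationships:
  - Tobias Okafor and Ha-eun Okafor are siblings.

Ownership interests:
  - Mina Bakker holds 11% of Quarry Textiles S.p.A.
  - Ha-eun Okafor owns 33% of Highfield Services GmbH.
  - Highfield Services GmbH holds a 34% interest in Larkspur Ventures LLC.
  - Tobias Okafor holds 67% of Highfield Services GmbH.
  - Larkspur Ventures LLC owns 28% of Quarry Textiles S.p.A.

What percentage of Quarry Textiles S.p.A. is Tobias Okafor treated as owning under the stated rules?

By sibling attribution (R2), Tobias Okafor is treated as also owning Ha-eun Okafor's interest in Highfield Services GmbH, giving 67% + 33% = 100%.
Chain via Highfield Services GmbH → Larkspur Ventures LLC (R1): 100% × 34% × 28% = 9.52% of Quarry Textiles S.p.A.

9.52%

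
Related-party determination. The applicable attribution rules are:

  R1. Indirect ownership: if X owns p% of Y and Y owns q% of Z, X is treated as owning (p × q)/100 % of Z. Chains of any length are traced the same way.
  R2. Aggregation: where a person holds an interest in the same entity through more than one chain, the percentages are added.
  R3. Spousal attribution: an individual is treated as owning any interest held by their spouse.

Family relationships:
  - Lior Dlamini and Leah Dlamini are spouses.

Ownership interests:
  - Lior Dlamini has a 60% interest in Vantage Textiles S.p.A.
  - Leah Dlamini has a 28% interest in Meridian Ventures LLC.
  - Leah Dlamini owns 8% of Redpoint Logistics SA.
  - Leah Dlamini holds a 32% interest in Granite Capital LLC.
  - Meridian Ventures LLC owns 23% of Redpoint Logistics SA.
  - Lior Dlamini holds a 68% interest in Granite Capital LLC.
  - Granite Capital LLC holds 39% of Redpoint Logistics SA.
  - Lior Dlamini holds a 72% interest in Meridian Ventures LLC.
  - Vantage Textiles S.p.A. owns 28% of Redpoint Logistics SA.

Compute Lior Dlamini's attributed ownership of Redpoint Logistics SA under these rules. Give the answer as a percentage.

86.8%

By spousal attribution (R3), Lior Dlamini is treated as also owning Leah Dlamini's interest in Meridian Ventures LLC, giving 72% + 28% = 100%.
By spousal attribution (R3), Lior Dlamini is treated as also owning Leah Dlamini's interest in Granite Capital LLC, giving 68% + 32% = 100%.
By spousal attribution (R3), Lior Dlamini is treated as owning Leah Dlamini's 8% interest in Redpoint Logistics SA.
Chain via Meridian Ventures LLC (R1): 100% × 23% = 23% of Redpoint Logistics SA.
Chain via Granite Capital LLC (R1): 100% × 39% = 39% of Redpoint Logistics SA.
Chain via Vantage Textiles S.p.A. (R1): 60% × 28% = 16.8% of Redpoint Logistics SA.
Direct interest in Redpoint Logistics SA: 8%.
Aggregating (R2): 23% + 39% + 16.8% + 8% = 86.8%.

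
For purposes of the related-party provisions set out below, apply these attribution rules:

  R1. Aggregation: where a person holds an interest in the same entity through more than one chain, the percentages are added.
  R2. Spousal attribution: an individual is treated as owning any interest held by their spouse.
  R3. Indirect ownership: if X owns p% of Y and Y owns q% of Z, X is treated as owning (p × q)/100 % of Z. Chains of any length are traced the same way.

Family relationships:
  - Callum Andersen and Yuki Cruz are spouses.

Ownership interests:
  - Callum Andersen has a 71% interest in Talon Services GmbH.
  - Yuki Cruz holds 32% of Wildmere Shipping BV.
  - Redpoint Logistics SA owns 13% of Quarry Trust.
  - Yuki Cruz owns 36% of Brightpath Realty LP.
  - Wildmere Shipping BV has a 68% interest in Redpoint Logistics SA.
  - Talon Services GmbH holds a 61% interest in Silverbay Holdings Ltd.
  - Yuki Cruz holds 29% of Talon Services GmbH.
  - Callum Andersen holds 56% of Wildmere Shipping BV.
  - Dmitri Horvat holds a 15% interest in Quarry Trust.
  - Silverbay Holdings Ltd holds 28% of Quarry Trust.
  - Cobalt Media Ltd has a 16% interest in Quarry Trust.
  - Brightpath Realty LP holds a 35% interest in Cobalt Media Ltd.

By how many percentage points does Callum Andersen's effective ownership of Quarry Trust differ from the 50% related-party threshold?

23.1248

By spousal attribution (R2), Callum Andersen is treated as also owning Yuki Cruz's interest in Wildmere Shipping BV, giving 56% + 32% = 88%.
By spousal attribution (R2), Callum Andersen is treated as also owning Yuki Cruz's interest in Talon Services GmbH, giving 71% + 29% = 100%.
By spousal attribution (R2), Callum Andersen is treated as owning Yuki Cruz's 36% interest in Brightpath Realty LP.
Chain via Wildmere Shipping BV → Redpoint Logistics SA (R3): 88% × 68% × 13% = 7.7792% of Quarry Trust.
Chain via Talon Services GmbH → Silverbay Holdings Ltd (R3): 100% × 61% × 28% = 17.08% of Quarry Trust.
Chain via Brightpath Realty LP → Cobalt Media Ltd (R3): 36% × 35% × 16% = 2.016% of Quarry Trust.
Aggregating (R1): 7.7792% + 17.08% + 2.016% = 26.8752%.
26.8752% falls short of the 50% threshold by 23.1248 percentage points.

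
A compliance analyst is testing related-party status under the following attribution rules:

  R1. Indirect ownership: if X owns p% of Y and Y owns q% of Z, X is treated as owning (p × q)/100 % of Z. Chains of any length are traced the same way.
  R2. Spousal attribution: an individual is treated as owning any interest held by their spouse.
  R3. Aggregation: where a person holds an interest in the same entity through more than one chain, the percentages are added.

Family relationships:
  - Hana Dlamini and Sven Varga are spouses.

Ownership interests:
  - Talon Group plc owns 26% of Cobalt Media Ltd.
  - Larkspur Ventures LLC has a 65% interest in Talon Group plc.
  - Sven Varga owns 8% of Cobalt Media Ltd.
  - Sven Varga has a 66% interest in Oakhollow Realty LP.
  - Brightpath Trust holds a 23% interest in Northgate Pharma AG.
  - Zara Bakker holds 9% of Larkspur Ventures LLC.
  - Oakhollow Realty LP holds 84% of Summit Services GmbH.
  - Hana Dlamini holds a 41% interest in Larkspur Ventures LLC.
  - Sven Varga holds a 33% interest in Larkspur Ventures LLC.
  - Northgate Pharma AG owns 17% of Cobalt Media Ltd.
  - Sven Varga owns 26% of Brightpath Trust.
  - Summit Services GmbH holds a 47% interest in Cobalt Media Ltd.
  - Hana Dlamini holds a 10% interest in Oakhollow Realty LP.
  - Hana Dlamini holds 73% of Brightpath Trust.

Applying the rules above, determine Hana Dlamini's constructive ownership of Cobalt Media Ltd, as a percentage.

By spousal attribution (R2), Hana Dlamini is treated as also owning Sven Varga's interest in Brightpath Trust, giving 73% + 26% = 99%.
By spousal attribution (R2), Hana Dlamini is treated as also owning Sven Varga's interest in Larkspur Ventures LLC, giving 41% + 33% = 74%.
By spousal attribution (R2), Hana Dlamini is treated as also owning Sven Varga's interest in Oakhollow Realty LP, giving 10% + 66% = 76%.
By spousal attribution (R2), Hana Dlamini is treated as owning Sven Varga's 8% interest in Cobalt Media Ltd.
Chain via Brightpath Trust → Northgate Pharma AG (R1): 99% × 23% × 17% = 3.8709% of Cobalt Media Ltd.
Chain via Larkspur Ventures LLC → Talon Group plc (R1): 74% × 65% × 26% = 12.506% of Cobalt Media Ltd.
Chain via Oakhollow Realty LP → Summit Services GmbH (R1): 76% × 84% × 47% = 30.0048% of Cobalt Media Ltd.
Direct interest in Cobalt Media Ltd: 8%.
Aggregating (R3): 3.8709% + 12.506% + 30.0048% + 8% = 54.3817%.

54.3817%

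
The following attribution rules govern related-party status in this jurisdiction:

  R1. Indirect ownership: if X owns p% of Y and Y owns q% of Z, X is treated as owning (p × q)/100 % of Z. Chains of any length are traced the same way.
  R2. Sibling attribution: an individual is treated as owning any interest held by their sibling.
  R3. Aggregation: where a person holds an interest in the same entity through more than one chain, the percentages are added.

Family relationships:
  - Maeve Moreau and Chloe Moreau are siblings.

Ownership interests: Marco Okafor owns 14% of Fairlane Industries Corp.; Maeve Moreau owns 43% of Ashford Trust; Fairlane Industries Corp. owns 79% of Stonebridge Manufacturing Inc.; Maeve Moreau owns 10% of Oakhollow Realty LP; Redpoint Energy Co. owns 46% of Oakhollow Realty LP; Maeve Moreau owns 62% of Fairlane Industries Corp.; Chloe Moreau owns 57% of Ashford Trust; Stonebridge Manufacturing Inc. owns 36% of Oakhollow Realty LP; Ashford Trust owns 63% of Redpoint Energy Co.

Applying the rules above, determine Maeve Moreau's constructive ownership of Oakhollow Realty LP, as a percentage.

By sibling attribution (R2), Maeve Moreau is treated as also owning Chloe Moreau's interest in Ashford Trust, giving 43% + 57% = 100%.
Chain via Fairlane Industries Corp. → Stonebridge Manufacturing Inc. (R1): 62% × 79% × 36% = 17.6328% of Oakhollow Realty LP.
Chain via Ashford Trust → Redpoint Energy Co. (R1): 100% × 63% × 46% = 28.98% of Oakhollow Realty LP.
Direct interest in Oakhollow Realty LP: 10%.
Aggregating (R3): 17.6328% + 28.98% + 10% = 56.6128%.

56.6128%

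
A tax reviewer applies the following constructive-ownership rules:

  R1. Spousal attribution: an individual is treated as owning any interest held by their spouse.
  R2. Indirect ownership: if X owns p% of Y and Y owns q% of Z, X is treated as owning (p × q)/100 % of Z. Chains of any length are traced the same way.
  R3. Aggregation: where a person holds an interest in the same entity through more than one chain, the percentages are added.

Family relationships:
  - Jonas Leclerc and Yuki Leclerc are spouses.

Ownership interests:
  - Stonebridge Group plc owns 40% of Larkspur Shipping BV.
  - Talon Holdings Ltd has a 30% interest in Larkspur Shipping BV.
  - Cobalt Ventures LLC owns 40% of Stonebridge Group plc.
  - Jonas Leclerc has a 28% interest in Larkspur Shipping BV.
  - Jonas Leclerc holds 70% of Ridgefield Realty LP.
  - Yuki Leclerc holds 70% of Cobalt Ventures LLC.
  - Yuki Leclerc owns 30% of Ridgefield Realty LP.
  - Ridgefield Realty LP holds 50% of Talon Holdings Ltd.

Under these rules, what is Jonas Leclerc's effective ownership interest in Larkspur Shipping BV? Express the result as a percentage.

54.2%

By spousal attribution (R1), Jonas Leclerc is treated as also owning Yuki Leclerc's interest in Ridgefield Realty LP, giving 70% + 30% = 100%.
By spousal attribution (R1), Jonas Leclerc is treated as owning Yuki Leclerc's 70% interest in Cobalt Ventures LLC.
Chain via Ridgefield Realty LP → Talon Holdings Ltd (R2): 100% × 50% × 30% = 15% of Larkspur Shipping BV.
Direct interest in Larkspur Shipping BV: 28%.
Chain via Cobalt Ventures LLC → Stonebridge Group plc (R2): 70% × 40% × 40% = 11.2% of Larkspur Shipping BV.
Aggregating (R3): 15% + 28% + 11.2% = 54.2%.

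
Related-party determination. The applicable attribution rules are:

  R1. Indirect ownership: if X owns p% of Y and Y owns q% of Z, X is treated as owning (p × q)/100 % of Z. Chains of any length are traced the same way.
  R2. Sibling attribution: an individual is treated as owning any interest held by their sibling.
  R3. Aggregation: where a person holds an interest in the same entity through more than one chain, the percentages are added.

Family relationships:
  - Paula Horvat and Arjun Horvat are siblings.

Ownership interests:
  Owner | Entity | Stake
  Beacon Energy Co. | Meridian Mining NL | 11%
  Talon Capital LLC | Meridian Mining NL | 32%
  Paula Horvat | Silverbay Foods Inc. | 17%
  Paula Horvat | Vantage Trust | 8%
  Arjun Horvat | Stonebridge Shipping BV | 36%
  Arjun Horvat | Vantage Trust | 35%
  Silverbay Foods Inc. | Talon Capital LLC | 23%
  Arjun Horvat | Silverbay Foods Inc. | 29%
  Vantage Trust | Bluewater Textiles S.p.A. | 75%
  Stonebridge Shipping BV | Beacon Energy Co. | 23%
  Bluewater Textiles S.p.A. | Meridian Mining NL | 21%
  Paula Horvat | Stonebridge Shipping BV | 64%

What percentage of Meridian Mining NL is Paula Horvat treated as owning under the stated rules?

12.6881%

By sibling attribution (R2), Paula Horvat is treated as also owning Arjun Horvat's interest in Vantage Trust, giving 8% + 35% = 43%.
By sibling attribution (R2), Paula Horvat is treated as also owning Arjun Horvat's interest in Stonebridge Shipping BV, giving 64% + 36% = 100%.
By sibling attribution (R2), Paula Horvat is treated as also owning Arjun Horvat's interest in Silverbay Foods Inc, giving 17% + 29% = 46%.
Chain via Vantage Trust → Bluewater Textiles S.p.A. (R1): 43% × 75% × 21% = 6.7725% of Meridian Mining NL.
Chain via Stonebridge Shipping BV → Beacon Energy Co. (R1): 100% × 23% × 11% = 2.53% of Meridian Mining NL.
Chain via Silverbay Foods Inc. → Talon Capital LLC (R1): 46% × 23% × 32% = 3.3856% of Meridian Mining NL.
Aggregating (R3): 6.7725% + 2.53% + 3.3856% = 12.6881%.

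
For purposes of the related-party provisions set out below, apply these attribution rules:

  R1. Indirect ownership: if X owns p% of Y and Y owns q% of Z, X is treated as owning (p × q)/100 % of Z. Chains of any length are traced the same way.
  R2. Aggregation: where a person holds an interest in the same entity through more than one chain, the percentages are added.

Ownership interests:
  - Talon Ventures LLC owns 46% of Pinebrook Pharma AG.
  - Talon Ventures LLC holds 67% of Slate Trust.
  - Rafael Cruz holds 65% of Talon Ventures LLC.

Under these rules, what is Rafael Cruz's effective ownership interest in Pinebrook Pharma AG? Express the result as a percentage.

Chain via Talon Ventures LLC (R1): 65% × 46% = 29.9% of Pinebrook Pharma AG.

29.9%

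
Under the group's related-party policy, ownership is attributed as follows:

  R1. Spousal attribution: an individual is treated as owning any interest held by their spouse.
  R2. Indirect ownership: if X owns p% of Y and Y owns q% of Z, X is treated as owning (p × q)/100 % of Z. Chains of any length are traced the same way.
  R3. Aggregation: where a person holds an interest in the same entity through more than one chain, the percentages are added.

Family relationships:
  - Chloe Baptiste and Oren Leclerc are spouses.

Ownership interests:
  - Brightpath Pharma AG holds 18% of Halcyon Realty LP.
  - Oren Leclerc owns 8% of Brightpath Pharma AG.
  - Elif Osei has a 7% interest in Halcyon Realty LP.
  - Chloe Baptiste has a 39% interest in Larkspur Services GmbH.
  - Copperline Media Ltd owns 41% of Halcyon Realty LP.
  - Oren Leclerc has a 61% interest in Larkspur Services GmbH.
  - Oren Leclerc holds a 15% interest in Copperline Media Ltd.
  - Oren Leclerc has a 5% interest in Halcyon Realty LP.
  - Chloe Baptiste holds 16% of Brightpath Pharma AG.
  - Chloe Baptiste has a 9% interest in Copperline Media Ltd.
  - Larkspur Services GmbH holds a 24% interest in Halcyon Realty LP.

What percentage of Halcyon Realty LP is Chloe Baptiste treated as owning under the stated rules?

43.16%

By spousal attribution (R1), Chloe Baptiste is treated as also owning Oren Leclerc's interest in Larkspur Services GmbH, giving 39% + 61% = 100%.
By spousal attribution (R1), Chloe Baptiste is treated as also owning Oren Leclerc's interest in Copperline Media Ltd, giving 9% + 15% = 24%.
By spousal attribution (R1), Chloe Baptiste is treated as also owning Oren Leclerc's interest in Brightpath Pharma AG, giving 16% + 8% = 24%.
By spousal attribution (R1), Chloe Baptiste is treated as owning Oren Leclerc's 5% interest in Halcyon Realty LP.
Chain via Larkspur Services GmbH (R2): 100% × 24% = 24% of Halcyon Realty LP.
Chain via Copperline Media Ltd (R2): 24% × 41% = 9.84% of Halcyon Realty LP.
Chain via Brightpath Pharma AG (R2): 24% × 18% = 4.32% of Halcyon Realty LP.
Direct interest in Halcyon Realty LP: 5%.
Aggregating (R3): 24% + 9.84% + 4.32% + 5% = 43.16%.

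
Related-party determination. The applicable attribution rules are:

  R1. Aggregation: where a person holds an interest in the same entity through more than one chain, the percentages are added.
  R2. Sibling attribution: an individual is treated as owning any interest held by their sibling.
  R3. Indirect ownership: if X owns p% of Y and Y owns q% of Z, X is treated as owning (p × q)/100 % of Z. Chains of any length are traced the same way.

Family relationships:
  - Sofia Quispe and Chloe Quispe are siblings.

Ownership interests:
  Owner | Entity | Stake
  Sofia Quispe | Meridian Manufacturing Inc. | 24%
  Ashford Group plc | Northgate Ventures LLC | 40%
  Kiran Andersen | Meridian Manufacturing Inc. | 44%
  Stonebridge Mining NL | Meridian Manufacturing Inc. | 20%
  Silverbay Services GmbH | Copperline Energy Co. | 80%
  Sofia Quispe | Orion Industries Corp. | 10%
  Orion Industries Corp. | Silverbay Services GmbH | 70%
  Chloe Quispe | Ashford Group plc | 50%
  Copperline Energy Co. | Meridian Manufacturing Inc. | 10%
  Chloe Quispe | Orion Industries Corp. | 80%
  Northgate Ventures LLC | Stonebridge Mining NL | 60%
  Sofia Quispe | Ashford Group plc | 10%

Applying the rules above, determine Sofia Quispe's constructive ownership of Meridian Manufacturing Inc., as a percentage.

By sibling attribution (R2), Sofia Quispe is treated as also owning Chloe Quispe's interest in Orion Industries Corp, giving 10% + 80% = 90%.
By sibling attribution (R2), Sofia Quispe is treated as also owning Chloe Quispe's interest in Ashford Group plc, giving 10% + 50% = 60%.
Chain via Orion Industries Corp. → Silverbay Services GmbH → Copperline Energy Co. (R3): 90% × 70% × 80% × 10% = 5.04% of Meridian Manufacturing Inc.
Chain via Ashford Group plc → Northgate Ventures LLC → Stonebridge Mining NL (R3): 60% × 40% × 60% × 20% = 2.88% of Meridian Manufacturing Inc.
Direct interest in Meridian Manufacturing Inc: 24%.
Aggregating (R1): 5.04% + 2.88% + 24% = 31.92%.

31.92%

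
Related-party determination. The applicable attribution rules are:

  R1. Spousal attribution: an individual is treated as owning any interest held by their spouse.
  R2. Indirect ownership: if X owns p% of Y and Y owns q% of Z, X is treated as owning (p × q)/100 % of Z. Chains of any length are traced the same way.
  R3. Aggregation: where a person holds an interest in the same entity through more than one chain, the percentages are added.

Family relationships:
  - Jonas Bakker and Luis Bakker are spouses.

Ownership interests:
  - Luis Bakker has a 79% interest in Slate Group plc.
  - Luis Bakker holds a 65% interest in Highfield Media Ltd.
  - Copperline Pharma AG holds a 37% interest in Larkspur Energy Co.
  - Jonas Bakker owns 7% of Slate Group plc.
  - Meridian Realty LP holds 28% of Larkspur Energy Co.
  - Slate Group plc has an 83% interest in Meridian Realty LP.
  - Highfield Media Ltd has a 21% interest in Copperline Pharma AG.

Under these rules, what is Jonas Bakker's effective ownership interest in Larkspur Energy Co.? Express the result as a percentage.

By spousal attribution (R1), Jonas Bakker is treated as also owning Luis Bakker's interest in Slate Group plc, giving 7% + 79% = 86%.
By spousal attribution (R1), Jonas Bakker is treated as owning Luis Bakker's 65% interest in Highfield Media Ltd.
Chain via Slate Group plc → Meridian Realty LP (R2): 86% × 83% × 28% = 19.9864% of Larkspur Energy Co.
Chain via Highfield Media Ltd → Copperline Pharma AG (R2): 65% × 21% × 37% = 5.0505% of Larkspur Energy Co.
Aggregating (R3): 19.9864% + 5.0505% = 25.0369%.

25.0369%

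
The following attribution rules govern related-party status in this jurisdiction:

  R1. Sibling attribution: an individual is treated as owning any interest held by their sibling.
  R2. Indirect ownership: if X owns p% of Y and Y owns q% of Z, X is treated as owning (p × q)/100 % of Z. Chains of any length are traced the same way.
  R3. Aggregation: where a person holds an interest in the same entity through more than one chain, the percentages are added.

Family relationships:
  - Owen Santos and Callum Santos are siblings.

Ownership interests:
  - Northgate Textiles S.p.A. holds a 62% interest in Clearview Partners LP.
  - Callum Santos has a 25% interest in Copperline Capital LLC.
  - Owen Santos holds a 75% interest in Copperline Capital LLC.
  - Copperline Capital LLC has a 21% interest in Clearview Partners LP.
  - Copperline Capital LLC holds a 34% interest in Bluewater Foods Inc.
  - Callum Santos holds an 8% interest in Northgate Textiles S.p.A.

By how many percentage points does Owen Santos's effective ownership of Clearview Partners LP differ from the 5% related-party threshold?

20.96

By sibling attribution (R1), Owen Santos is treated as also owning Callum Santos's interest in Copperline Capital LLC, giving 75% + 25% = 100%.
By sibling attribution (R1), Owen Santos is treated as owning Callum Santos's 8% interest in Northgate Textiles S.p.A.
Chain via Copperline Capital LLC (R2): 100% × 21% = 21% of Clearview Partners LP.
Chain via Northgate Textiles S.p.A. (R2): 8% × 62% = 4.96% of Clearview Partners LP.
Aggregating (R3): 21% + 4.96% = 25.96%.
25.96% exceeds the 5% threshold by 20.96 percentage points.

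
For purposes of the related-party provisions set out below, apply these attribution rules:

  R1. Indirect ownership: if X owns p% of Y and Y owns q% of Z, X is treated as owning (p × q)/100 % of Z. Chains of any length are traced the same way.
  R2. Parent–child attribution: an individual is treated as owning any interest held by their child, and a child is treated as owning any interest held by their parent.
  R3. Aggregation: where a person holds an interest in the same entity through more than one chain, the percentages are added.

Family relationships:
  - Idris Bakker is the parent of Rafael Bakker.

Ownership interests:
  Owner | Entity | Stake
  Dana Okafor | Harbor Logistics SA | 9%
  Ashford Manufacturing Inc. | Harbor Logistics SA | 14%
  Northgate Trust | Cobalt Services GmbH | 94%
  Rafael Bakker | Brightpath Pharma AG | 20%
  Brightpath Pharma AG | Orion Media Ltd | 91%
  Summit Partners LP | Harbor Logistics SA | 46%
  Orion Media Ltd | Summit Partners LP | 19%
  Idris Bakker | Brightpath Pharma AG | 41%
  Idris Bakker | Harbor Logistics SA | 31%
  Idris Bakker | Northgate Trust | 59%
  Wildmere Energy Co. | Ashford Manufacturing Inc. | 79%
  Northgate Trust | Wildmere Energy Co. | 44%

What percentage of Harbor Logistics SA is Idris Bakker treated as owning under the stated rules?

By parent–child attribution (R2), Idris Bakker is treated as also owning Rafael Bakker's interest in Brightpath Pharma AG, giving 41% + 20% = 61%.
Chain via Northgate Trust → Wildmere Energy Co. → Ashford Manufacturing Inc. (R1): 59% × 44% × 79% × 14% = 2.871176% of Harbor Logistics SA.
Chain via Brightpath Pharma AG → Orion Media Ltd → Summit Partners LP (R1): 61% × 91% × 19% × 46% = 4.851574% of Harbor Logistics SA.
Direct interest in Harbor Logistics SA: 31%.
Aggregating (R3): 2.871176% + 4.851574% + 31% = 38.72275%.

38.72275%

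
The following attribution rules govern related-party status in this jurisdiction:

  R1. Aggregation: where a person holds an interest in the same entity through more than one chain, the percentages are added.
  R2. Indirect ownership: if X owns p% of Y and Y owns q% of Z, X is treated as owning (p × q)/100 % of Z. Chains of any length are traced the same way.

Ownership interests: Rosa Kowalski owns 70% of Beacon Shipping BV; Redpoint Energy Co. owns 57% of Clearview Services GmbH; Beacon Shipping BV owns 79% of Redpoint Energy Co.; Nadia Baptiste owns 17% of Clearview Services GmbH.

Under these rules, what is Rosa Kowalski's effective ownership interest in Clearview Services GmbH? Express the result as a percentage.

Chain via Beacon Shipping BV → Redpoint Energy Co. (R2): 70% × 79% × 57% = 31.521% of Clearview Services GmbH.

31.521%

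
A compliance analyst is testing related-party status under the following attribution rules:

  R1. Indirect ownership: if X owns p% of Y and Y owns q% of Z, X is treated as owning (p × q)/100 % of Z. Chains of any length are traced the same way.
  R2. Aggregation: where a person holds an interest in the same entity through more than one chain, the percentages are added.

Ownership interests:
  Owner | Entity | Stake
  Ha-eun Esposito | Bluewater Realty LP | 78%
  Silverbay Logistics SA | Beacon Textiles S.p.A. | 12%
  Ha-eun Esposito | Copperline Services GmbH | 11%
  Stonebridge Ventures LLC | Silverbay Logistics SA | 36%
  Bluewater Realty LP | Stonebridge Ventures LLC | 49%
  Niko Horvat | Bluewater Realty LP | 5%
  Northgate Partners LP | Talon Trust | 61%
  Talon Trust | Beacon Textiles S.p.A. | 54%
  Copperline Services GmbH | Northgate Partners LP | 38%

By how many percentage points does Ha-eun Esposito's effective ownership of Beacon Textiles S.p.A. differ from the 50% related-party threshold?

46.972004

Chain via Copperline Services GmbH → Northgate Partners LP → Talon Trust (R1): 11% × 38% × 61% × 54% = 1.376892% of Beacon Textiles S.p.A.
Chain via Bluewater Realty LP → Stonebridge Ventures LLC → Silverbay Logistics SA (R1): 78% × 49% × 36% × 12% = 1.651104% of Beacon Textiles S.p.A.
Aggregating (R2): 1.376892% + 1.651104% = 3.027996%.
3.027996% falls short of the 50% threshold by 46.972004 percentage points.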